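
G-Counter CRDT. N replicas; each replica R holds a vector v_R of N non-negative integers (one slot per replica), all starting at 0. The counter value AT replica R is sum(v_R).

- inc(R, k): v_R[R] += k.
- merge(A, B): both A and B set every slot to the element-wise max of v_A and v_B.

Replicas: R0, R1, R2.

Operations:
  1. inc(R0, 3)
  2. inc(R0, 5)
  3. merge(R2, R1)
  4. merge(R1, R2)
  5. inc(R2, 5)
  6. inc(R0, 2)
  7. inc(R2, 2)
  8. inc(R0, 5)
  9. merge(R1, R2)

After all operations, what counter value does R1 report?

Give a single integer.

Op 1: inc R0 by 3 -> R0=(3,0,0) value=3
Op 2: inc R0 by 5 -> R0=(8,0,0) value=8
Op 3: merge R2<->R1 -> R2=(0,0,0) R1=(0,0,0)
Op 4: merge R1<->R2 -> R1=(0,0,0) R2=(0,0,0)
Op 5: inc R2 by 5 -> R2=(0,0,5) value=5
Op 6: inc R0 by 2 -> R0=(10,0,0) value=10
Op 7: inc R2 by 2 -> R2=(0,0,7) value=7
Op 8: inc R0 by 5 -> R0=(15,0,0) value=15
Op 9: merge R1<->R2 -> R1=(0,0,7) R2=(0,0,7)

Answer: 7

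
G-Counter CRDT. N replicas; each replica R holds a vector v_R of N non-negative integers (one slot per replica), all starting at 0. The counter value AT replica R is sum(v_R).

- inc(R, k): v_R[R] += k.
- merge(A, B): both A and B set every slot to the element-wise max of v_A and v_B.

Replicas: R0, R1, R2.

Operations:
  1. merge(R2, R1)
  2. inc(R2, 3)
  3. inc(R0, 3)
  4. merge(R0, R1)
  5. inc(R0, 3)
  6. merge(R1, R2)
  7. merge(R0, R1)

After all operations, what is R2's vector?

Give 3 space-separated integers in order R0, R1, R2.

Op 1: merge R2<->R1 -> R2=(0,0,0) R1=(0,0,0)
Op 2: inc R2 by 3 -> R2=(0,0,3) value=3
Op 3: inc R0 by 3 -> R0=(3,0,0) value=3
Op 4: merge R0<->R1 -> R0=(3,0,0) R1=(3,0,0)
Op 5: inc R0 by 3 -> R0=(6,0,0) value=6
Op 6: merge R1<->R2 -> R1=(3,0,3) R2=(3,0,3)
Op 7: merge R0<->R1 -> R0=(6,0,3) R1=(6,0,3)

Answer: 3 0 3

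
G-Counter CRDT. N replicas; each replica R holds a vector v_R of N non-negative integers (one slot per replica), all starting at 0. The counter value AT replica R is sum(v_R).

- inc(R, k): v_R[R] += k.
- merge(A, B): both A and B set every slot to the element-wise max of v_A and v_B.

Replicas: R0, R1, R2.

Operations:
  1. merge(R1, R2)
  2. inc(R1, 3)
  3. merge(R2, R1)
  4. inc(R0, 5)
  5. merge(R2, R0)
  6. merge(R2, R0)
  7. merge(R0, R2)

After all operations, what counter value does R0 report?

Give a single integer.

Answer: 8

Derivation:
Op 1: merge R1<->R2 -> R1=(0,0,0) R2=(0,0,0)
Op 2: inc R1 by 3 -> R1=(0,3,0) value=3
Op 3: merge R2<->R1 -> R2=(0,3,0) R1=(0,3,0)
Op 4: inc R0 by 5 -> R0=(5,0,0) value=5
Op 5: merge R2<->R0 -> R2=(5,3,0) R0=(5,3,0)
Op 6: merge R2<->R0 -> R2=(5,3,0) R0=(5,3,0)
Op 7: merge R0<->R2 -> R0=(5,3,0) R2=(5,3,0)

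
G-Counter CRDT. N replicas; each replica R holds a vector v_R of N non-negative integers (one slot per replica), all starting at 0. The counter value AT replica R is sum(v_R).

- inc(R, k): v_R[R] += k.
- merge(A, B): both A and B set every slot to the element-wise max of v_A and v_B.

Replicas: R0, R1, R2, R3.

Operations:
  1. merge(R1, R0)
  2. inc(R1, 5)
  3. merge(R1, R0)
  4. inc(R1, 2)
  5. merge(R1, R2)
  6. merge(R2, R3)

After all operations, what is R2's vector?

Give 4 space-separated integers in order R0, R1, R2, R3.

Answer: 0 7 0 0

Derivation:
Op 1: merge R1<->R0 -> R1=(0,0,0,0) R0=(0,0,0,0)
Op 2: inc R1 by 5 -> R1=(0,5,0,0) value=5
Op 3: merge R1<->R0 -> R1=(0,5,0,0) R0=(0,5,0,0)
Op 4: inc R1 by 2 -> R1=(0,7,0,0) value=7
Op 5: merge R1<->R2 -> R1=(0,7,0,0) R2=(0,7,0,0)
Op 6: merge R2<->R3 -> R2=(0,7,0,0) R3=(0,7,0,0)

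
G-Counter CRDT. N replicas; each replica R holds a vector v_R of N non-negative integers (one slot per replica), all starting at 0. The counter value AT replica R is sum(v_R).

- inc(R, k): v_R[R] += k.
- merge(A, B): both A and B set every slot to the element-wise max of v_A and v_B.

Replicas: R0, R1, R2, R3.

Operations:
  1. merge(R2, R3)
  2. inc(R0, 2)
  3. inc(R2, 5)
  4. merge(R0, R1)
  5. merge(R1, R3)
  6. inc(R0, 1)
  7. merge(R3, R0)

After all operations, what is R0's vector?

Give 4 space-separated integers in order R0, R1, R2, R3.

Answer: 3 0 0 0

Derivation:
Op 1: merge R2<->R3 -> R2=(0,0,0,0) R3=(0,0,0,0)
Op 2: inc R0 by 2 -> R0=(2,0,0,0) value=2
Op 3: inc R2 by 5 -> R2=(0,0,5,0) value=5
Op 4: merge R0<->R1 -> R0=(2,0,0,0) R1=(2,0,0,0)
Op 5: merge R1<->R3 -> R1=(2,0,0,0) R3=(2,0,0,0)
Op 6: inc R0 by 1 -> R0=(3,0,0,0) value=3
Op 7: merge R3<->R0 -> R3=(3,0,0,0) R0=(3,0,0,0)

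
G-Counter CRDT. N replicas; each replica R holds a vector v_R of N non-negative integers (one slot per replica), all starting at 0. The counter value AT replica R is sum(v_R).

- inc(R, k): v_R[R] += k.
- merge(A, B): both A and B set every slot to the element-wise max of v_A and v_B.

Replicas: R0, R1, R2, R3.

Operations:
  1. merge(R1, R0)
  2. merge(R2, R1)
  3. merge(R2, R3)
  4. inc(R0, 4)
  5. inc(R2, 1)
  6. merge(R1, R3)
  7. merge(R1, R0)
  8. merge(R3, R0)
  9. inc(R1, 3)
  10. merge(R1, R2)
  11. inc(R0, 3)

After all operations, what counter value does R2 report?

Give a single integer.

Answer: 8

Derivation:
Op 1: merge R1<->R0 -> R1=(0,0,0,0) R0=(0,0,0,0)
Op 2: merge R2<->R1 -> R2=(0,0,0,0) R1=(0,0,0,0)
Op 3: merge R2<->R3 -> R2=(0,0,0,0) R3=(0,0,0,0)
Op 4: inc R0 by 4 -> R0=(4,0,0,0) value=4
Op 5: inc R2 by 1 -> R2=(0,0,1,0) value=1
Op 6: merge R1<->R3 -> R1=(0,0,0,0) R3=(0,0,0,0)
Op 7: merge R1<->R0 -> R1=(4,0,0,0) R0=(4,0,0,0)
Op 8: merge R3<->R0 -> R3=(4,0,0,0) R0=(4,0,0,0)
Op 9: inc R1 by 3 -> R1=(4,3,0,0) value=7
Op 10: merge R1<->R2 -> R1=(4,3,1,0) R2=(4,3,1,0)
Op 11: inc R0 by 3 -> R0=(7,0,0,0) value=7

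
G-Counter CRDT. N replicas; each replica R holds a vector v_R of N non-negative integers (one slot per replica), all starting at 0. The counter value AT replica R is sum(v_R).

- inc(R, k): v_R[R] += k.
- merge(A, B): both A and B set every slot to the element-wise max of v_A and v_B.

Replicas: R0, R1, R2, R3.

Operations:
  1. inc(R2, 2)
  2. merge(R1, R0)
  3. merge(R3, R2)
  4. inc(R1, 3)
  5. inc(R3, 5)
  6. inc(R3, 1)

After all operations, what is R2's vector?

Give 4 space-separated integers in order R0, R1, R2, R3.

Op 1: inc R2 by 2 -> R2=(0,0,2,0) value=2
Op 2: merge R1<->R0 -> R1=(0,0,0,0) R0=(0,0,0,0)
Op 3: merge R3<->R2 -> R3=(0,0,2,0) R2=(0,0,2,0)
Op 4: inc R1 by 3 -> R1=(0,3,0,0) value=3
Op 5: inc R3 by 5 -> R3=(0,0,2,5) value=7
Op 6: inc R3 by 1 -> R3=(0,0,2,6) value=8

Answer: 0 0 2 0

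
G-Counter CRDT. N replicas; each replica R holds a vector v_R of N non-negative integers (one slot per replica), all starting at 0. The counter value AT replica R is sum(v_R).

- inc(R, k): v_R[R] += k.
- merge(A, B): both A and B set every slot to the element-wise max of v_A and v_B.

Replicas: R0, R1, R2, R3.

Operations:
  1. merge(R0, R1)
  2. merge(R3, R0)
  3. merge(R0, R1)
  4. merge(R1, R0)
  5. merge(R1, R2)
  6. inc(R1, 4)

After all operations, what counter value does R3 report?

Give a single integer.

Answer: 0

Derivation:
Op 1: merge R0<->R1 -> R0=(0,0,0,0) R1=(0,0,0,0)
Op 2: merge R3<->R0 -> R3=(0,0,0,0) R0=(0,0,0,0)
Op 3: merge R0<->R1 -> R0=(0,0,0,0) R1=(0,0,0,0)
Op 4: merge R1<->R0 -> R1=(0,0,0,0) R0=(0,0,0,0)
Op 5: merge R1<->R2 -> R1=(0,0,0,0) R2=(0,0,0,0)
Op 6: inc R1 by 4 -> R1=(0,4,0,0) value=4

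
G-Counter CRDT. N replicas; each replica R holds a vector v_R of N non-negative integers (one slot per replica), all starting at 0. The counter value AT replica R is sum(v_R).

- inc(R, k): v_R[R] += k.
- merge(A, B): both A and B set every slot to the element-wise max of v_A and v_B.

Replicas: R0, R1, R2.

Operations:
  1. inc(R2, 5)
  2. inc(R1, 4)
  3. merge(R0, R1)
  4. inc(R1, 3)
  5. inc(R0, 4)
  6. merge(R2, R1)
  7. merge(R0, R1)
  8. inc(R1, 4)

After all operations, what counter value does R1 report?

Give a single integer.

Answer: 20

Derivation:
Op 1: inc R2 by 5 -> R2=(0,0,5) value=5
Op 2: inc R1 by 4 -> R1=(0,4,0) value=4
Op 3: merge R0<->R1 -> R0=(0,4,0) R1=(0,4,0)
Op 4: inc R1 by 3 -> R1=(0,7,0) value=7
Op 5: inc R0 by 4 -> R0=(4,4,0) value=8
Op 6: merge R2<->R1 -> R2=(0,7,5) R1=(0,7,5)
Op 7: merge R0<->R1 -> R0=(4,7,5) R1=(4,7,5)
Op 8: inc R1 by 4 -> R1=(4,11,5) value=20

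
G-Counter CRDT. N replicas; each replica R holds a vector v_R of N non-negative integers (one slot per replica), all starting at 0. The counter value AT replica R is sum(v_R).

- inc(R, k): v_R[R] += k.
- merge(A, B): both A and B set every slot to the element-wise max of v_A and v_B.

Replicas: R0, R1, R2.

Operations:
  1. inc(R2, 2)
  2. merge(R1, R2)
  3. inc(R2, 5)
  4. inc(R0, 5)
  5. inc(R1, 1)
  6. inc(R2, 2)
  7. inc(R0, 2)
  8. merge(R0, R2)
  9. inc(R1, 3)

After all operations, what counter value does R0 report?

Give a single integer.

Answer: 16

Derivation:
Op 1: inc R2 by 2 -> R2=(0,0,2) value=2
Op 2: merge R1<->R2 -> R1=(0,0,2) R2=(0,0,2)
Op 3: inc R2 by 5 -> R2=(0,0,7) value=7
Op 4: inc R0 by 5 -> R0=(5,0,0) value=5
Op 5: inc R1 by 1 -> R1=(0,1,2) value=3
Op 6: inc R2 by 2 -> R2=(0,0,9) value=9
Op 7: inc R0 by 2 -> R0=(7,0,0) value=7
Op 8: merge R0<->R2 -> R0=(7,0,9) R2=(7,0,9)
Op 9: inc R1 by 3 -> R1=(0,4,2) value=6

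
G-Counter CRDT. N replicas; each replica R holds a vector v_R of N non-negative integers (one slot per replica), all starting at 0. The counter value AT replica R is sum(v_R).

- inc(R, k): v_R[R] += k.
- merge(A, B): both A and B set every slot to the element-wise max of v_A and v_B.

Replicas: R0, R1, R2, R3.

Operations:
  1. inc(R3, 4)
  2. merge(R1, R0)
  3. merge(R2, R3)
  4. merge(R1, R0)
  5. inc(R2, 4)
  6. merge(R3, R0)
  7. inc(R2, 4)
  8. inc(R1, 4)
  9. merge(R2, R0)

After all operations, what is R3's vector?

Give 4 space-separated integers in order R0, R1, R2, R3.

Op 1: inc R3 by 4 -> R3=(0,0,0,4) value=4
Op 2: merge R1<->R0 -> R1=(0,0,0,0) R0=(0,0,0,0)
Op 3: merge R2<->R3 -> R2=(0,0,0,4) R3=(0,0,0,4)
Op 4: merge R1<->R0 -> R1=(0,0,0,0) R0=(0,0,0,0)
Op 5: inc R2 by 4 -> R2=(0,0,4,4) value=8
Op 6: merge R3<->R0 -> R3=(0,0,0,4) R0=(0,0,0,4)
Op 7: inc R2 by 4 -> R2=(0,0,8,4) value=12
Op 8: inc R1 by 4 -> R1=(0,4,0,0) value=4
Op 9: merge R2<->R0 -> R2=(0,0,8,4) R0=(0,0,8,4)

Answer: 0 0 0 4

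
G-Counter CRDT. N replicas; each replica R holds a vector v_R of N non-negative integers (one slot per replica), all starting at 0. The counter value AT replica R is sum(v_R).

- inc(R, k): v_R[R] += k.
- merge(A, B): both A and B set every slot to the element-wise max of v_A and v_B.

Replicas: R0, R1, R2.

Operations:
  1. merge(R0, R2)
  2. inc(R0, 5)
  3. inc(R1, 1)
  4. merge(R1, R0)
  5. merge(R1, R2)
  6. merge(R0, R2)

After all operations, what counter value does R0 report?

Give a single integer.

Op 1: merge R0<->R2 -> R0=(0,0,0) R2=(0,0,0)
Op 2: inc R0 by 5 -> R0=(5,0,0) value=5
Op 3: inc R1 by 1 -> R1=(0,1,0) value=1
Op 4: merge R1<->R0 -> R1=(5,1,0) R0=(5,1,0)
Op 5: merge R1<->R2 -> R1=(5,1,0) R2=(5,1,0)
Op 6: merge R0<->R2 -> R0=(5,1,0) R2=(5,1,0)

Answer: 6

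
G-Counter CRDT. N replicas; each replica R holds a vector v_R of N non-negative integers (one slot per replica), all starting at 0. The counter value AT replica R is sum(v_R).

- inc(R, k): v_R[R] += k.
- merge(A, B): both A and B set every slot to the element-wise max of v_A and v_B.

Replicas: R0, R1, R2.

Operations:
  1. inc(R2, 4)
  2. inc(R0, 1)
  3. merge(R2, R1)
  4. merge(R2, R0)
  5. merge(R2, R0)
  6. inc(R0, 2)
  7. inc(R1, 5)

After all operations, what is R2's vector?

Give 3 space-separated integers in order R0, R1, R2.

Op 1: inc R2 by 4 -> R2=(0,0,4) value=4
Op 2: inc R0 by 1 -> R0=(1,0,0) value=1
Op 3: merge R2<->R1 -> R2=(0,0,4) R1=(0,0,4)
Op 4: merge R2<->R0 -> R2=(1,0,4) R0=(1,0,4)
Op 5: merge R2<->R0 -> R2=(1,0,4) R0=(1,0,4)
Op 6: inc R0 by 2 -> R0=(3,0,4) value=7
Op 7: inc R1 by 5 -> R1=(0,5,4) value=9

Answer: 1 0 4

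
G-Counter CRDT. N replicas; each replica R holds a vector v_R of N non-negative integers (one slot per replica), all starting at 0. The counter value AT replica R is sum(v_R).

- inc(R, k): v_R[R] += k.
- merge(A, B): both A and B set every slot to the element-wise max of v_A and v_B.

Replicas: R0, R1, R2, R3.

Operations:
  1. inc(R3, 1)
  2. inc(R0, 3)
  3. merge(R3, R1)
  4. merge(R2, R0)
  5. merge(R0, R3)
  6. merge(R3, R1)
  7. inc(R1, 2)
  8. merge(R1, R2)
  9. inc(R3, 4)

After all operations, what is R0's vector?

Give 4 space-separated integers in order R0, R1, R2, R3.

Answer: 3 0 0 1

Derivation:
Op 1: inc R3 by 1 -> R3=(0,0,0,1) value=1
Op 2: inc R0 by 3 -> R0=(3,0,0,0) value=3
Op 3: merge R3<->R1 -> R3=(0,0,0,1) R1=(0,0,0,1)
Op 4: merge R2<->R0 -> R2=(3,0,0,0) R0=(3,0,0,0)
Op 5: merge R0<->R3 -> R0=(3,0,0,1) R3=(3,0,0,1)
Op 6: merge R3<->R1 -> R3=(3,0,0,1) R1=(3,0,0,1)
Op 7: inc R1 by 2 -> R1=(3,2,0,1) value=6
Op 8: merge R1<->R2 -> R1=(3,2,0,1) R2=(3,2,0,1)
Op 9: inc R3 by 4 -> R3=(3,0,0,5) value=8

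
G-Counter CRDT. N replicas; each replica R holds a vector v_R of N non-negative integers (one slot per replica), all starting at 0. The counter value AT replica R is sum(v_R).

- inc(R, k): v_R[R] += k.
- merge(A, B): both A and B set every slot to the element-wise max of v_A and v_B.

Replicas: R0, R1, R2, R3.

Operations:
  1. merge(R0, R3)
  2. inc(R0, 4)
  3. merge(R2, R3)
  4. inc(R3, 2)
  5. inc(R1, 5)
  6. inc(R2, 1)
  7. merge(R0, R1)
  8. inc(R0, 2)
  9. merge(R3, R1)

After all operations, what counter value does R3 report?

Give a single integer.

Op 1: merge R0<->R3 -> R0=(0,0,0,0) R3=(0,0,0,0)
Op 2: inc R0 by 4 -> R0=(4,0,0,0) value=4
Op 3: merge R2<->R3 -> R2=(0,0,0,0) R3=(0,0,0,0)
Op 4: inc R3 by 2 -> R3=(0,0,0,2) value=2
Op 5: inc R1 by 5 -> R1=(0,5,0,0) value=5
Op 6: inc R2 by 1 -> R2=(0,0,1,0) value=1
Op 7: merge R0<->R1 -> R0=(4,5,0,0) R1=(4,5,0,0)
Op 8: inc R0 by 2 -> R0=(6,5,0,0) value=11
Op 9: merge R3<->R1 -> R3=(4,5,0,2) R1=(4,5,0,2)

Answer: 11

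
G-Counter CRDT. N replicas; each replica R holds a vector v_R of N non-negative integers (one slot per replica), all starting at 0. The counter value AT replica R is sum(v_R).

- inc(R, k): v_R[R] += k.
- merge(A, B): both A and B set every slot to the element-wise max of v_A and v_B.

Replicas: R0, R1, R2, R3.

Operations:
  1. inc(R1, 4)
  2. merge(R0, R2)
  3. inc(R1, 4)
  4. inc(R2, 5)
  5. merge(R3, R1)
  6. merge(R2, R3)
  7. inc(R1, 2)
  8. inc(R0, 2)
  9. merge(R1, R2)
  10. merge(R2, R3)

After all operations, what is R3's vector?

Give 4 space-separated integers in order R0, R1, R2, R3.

Answer: 0 10 5 0

Derivation:
Op 1: inc R1 by 4 -> R1=(0,4,0,0) value=4
Op 2: merge R0<->R2 -> R0=(0,0,0,0) R2=(0,0,0,0)
Op 3: inc R1 by 4 -> R1=(0,8,0,0) value=8
Op 4: inc R2 by 5 -> R2=(0,0,5,0) value=5
Op 5: merge R3<->R1 -> R3=(0,8,0,0) R1=(0,8,0,0)
Op 6: merge R2<->R3 -> R2=(0,8,5,0) R3=(0,8,5,0)
Op 7: inc R1 by 2 -> R1=(0,10,0,0) value=10
Op 8: inc R0 by 2 -> R0=(2,0,0,0) value=2
Op 9: merge R1<->R2 -> R1=(0,10,5,0) R2=(0,10,5,0)
Op 10: merge R2<->R3 -> R2=(0,10,5,0) R3=(0,10,5,0)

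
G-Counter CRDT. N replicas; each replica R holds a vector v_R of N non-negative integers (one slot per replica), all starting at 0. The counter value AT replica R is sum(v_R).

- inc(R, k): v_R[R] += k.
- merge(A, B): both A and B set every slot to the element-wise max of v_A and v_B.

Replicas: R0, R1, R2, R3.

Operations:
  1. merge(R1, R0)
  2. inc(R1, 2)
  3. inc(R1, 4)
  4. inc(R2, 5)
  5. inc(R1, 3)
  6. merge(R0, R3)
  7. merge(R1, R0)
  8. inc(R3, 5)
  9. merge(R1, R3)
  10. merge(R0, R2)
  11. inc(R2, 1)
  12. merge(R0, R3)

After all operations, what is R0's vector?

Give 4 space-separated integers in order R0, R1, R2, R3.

Op 1: merge R1<->R0 -> R1=(0,0,0,0) R0=(0,0,0,0)
Op 2: inc R1 by 2 -> R1=(0,2,0,0) value=2
Op 3: inc R1 by 4 -> R1=(0,6,0,0) value=6
Op 4: inc R2 by 5 -> R2=(0,0,5,0) value=5
Op 5: inc R1 by 3 -> R1=(0,9,0,0) value=9
Op 6: merge R0<->R3 -> R0=(0,0,0,0) R3=(0,0,0,0)
Op 7: merge R1<->R0 -> R1=(0,9,0,0) R0=(0,9,0,0)
Op 8: inc R3 by 5 -> R3=(0,0,0,5) value=5
Op 9: merge R1<->R3 -> R1=(0,9,0,5) R3=(0,9,0,5)
Op 10: merge R0<->R2 -> R0=(0,9,5,0) R2=(0,9,5,0)
Op 11: inc R2 by 1 -> R2=(0,9,6,0) value=15
Op 12: merge R0<->R3 -> R0=(0,9,5,5) R3=(0,9,5,5)

Answer: 0 9 5 5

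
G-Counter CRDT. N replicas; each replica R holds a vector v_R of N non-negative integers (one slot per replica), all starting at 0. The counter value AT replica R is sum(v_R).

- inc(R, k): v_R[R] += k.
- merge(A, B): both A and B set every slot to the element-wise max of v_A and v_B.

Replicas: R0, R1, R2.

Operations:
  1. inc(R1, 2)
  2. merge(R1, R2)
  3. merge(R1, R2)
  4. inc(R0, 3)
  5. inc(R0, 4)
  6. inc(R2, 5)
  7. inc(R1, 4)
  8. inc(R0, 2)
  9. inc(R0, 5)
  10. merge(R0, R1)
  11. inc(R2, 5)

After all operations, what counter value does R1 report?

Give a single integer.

Answer: 20

Derivation:
Op 1: inc R1 by 2 -> R1=(0,2,0) value=2
Op 2: merge R1<->R2 -> R1=(0,2,0) R2=(0,2,0)
Op 3: merge R1<->R2 -> R1=(0,2,0) R2=(0,2,0)
Op 4: inc R0 by 3 -> R0=(3,0,0) value=3
Op 5: inc R0 by 4 -> R0=(7,0,0) value=7
Op 6: inc R2 by 5 -> R2=(0,2,5) value=7
Op 7: inc R1 by 4 -> R1=(0,6,0) value=6
Op 8: inc R0 by 2 -> R0=(9,0,0) value=9
Op 9: inc R0 by 5 -> R0=(14,0,0) value=14
Op 10: merge R0<->R1 -> R0=(14,6,0) R1=(14,6,0)
Op 11: inc R2 by 5 -> R2=(0,2,10) value=12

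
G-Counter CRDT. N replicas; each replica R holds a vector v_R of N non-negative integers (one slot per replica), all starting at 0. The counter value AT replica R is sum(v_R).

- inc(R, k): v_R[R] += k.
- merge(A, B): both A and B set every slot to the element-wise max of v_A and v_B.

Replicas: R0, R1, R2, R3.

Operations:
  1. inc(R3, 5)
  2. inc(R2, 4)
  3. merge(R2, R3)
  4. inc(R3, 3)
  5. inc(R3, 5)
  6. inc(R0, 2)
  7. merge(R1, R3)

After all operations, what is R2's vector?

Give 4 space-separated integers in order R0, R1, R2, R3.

Op 1: inc R3 by 5 -> R3=(0,0,0,5) value=5
Op 2: inc R2 by 4 -> R2=(0,0,4,0) value=4
Op 3: merge R2<->R3 -> R2=(0,0,4,5) R3=(0,0,4,5)
Op 4: inc R3 by 3 -> R3=(0,0,4,8) value=12
Op 5: inc R3 by 5 -> R3=(0,0,4,13) value=17
Op 6: inc R0 by 2 -> R0=(2,0,0,0) value=2
Op 7: merge R1<->R3 -> R1=(0,0,4,13) R3=(0,0,4,13)

Answer: 0 0 4 5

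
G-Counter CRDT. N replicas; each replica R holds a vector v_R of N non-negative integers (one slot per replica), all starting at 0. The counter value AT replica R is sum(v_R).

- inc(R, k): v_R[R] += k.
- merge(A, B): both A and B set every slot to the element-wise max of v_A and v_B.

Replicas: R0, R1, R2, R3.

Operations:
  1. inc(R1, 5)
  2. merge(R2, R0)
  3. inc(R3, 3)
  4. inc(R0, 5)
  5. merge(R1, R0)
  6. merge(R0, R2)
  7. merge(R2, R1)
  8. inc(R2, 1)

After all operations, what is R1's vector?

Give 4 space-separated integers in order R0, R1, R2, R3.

Op 1: inc R1 by 5 -> R1=(0,5,0,0) value=5
Op 2: merge R2<->R0 -> R2=(0,0,0,0) R0=(0,0,0,0)
Op 3: inc R3 by 3 -> R3=(0,0,0,3) value=3
Op 4: inc R0 by 5 -> R0=(5,0,0,0) value=5
Op 5: merge R1<->R0 -> R1=(5,5,0,0) R0=(5,5,0,0)
Op 6: merge R0<->R2 -> R0=(5,5,0,0) R2=(5,5,0,0)
Op 7: merge R2<->R1 -> R2=(5,5,0,0) R1=(5,5,0,0)
Op 8: inc R2 by 1 -> R2=(5,5,1,0) value=11

Answer: 5 5 0 0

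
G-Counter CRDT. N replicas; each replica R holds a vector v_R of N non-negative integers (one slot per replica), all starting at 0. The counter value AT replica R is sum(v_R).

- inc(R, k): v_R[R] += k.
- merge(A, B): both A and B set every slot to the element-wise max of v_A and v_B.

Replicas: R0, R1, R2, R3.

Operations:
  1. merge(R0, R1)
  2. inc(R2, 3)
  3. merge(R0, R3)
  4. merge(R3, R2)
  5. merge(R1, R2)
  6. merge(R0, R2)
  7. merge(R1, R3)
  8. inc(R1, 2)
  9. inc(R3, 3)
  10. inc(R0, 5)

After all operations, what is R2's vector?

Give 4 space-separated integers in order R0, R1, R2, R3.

Answer: 0 0 3 0

Derivation:
Op 1: merge R0<->R1 -> R0=(0,0,0,0) R1=(0,0,0,0)
Op 2: inc R2 by 3 -> R2=(0,0,3,0) value=3
Op 3: merge R0<->R3 -> R0=(0,0,0,0) R3=(0,0,0,0)
Op 4: merge R3<->R2 -> R3=(0,0,3,0) R2=(0,0,3,0)
Op 5: merge R1<->R2 -> R1=(0,0,3,0) R2=(0,0,3,0)
Op 6: merge R0<->R2 -> R0=(0,0,3,0) R2=(0,0,3,0)
Op 7: merge R1<->R3 -> R1=(0,0,3,0) R3=(0,0,3,0)
Op 8: inc R1 by 2 -> R1=(0,2,3,0) value=5
Op 9: inc R3 by 3 -> R3=(0,0,3,3) value=6
Op 10: inc R0 by 5 -> R0=(5,0,3,0) value=8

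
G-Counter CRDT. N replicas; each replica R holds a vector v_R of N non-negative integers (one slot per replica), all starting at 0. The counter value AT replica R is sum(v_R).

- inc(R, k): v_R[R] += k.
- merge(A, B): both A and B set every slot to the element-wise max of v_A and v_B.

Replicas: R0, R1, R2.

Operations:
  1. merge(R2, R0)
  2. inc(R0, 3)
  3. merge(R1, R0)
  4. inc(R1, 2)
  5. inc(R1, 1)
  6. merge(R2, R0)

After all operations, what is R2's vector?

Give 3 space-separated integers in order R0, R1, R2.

Answer: 3 0 0

Derivation:
Op 1: merge R2<->R0 -> R2=(0,0,0) R0=(0,0,0)
Op 2: inc R0 by 3 -> R0=(3,0,0) value=3
Op 3: merge R1<->R0 -> R1=(3,0,0) R0=(3,0,0)
Op 4: inc R1 by 2 -> R1=(3,2,0) value=5
Op 5: inc R1 by 1 -> R1=(3,3,0) value=6
Op 6: merge R2<->R0 -> R2=(3,0,0) R0=(3,0,0)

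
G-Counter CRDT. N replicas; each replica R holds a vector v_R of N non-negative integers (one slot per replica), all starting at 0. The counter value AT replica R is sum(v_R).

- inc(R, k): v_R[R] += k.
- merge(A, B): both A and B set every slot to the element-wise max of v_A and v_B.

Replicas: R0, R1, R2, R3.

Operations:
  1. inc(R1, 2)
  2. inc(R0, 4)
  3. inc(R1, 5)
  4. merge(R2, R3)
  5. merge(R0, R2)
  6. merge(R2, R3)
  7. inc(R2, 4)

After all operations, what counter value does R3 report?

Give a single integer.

Op 1: inc R1 by 2 -> R1=(0,2,0,0) value=2
Op 2: inc R0 by 4 -> R0=(4,0,0,0) value=4
Op 3: inc R1 by 5 -> R1=(0,7,0,0) value=7
Op 4: merge R2<->R3 -> R2=(0,0,0,0) R3=(0,0,0,0)
Op 5: merge R0<->R2 -> R0=(4,0,0,0) R2=(4,0,0,0)
Op 6: merge R2<->R3 -> R2=(4,0,0,0) R3=(4,0,0,0)
Op 7: inc R2 by 4 -> R2=(4,0,4,0) value=8

Answer: 4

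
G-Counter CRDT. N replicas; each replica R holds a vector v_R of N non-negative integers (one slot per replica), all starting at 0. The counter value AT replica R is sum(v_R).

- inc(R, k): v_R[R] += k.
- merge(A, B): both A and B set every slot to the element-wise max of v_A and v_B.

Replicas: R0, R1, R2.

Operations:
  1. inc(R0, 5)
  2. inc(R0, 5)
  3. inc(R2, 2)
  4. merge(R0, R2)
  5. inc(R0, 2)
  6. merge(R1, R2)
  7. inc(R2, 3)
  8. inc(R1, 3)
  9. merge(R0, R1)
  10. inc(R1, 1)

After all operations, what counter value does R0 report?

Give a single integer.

Answer: 17

Derivation:
Op 1: inc R0 by 5 -> R0=(5,0,0) value=5
Op 2: inc R0 by 5 -> R0=(10,0,0) value=10
Op 3: inc R2 by 2 -> R2=(0,0,2) value=2
Op 4: merge R0<->R2 -> R0=(10,0,2) R2=(10,0,2)
Op 5: inc R0 by 2 -> R0=(12,0,2) value=14
Op 6: merge R1<->R2 -> R1=(10,0,2) R2=(10,0,2)
Op 7: inc R2 by 3 -> R2=(10,0,5) value=15
Op 8: inc R1 by 3 -> R1=(10,3,2) value=15
Op 9: merge R0<->R1 -> R0=(12,3,2) R1=(12,3,2)
Op 10: inc R1 by 1 -> R1=(12,4,2) value=18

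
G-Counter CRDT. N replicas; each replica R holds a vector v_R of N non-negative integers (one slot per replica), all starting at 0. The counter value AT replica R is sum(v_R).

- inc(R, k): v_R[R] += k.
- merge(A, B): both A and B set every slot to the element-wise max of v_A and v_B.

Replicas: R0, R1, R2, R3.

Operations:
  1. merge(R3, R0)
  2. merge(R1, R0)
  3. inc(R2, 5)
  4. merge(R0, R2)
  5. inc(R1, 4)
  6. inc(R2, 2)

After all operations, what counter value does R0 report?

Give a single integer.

Op 1: merge R3<->R0 -> R3=(0,0,0,0) R0=(0,0,0,0)
Op 2: merge R1<->R0 -> R1=(0,0,0,0) R0=(0,0,0,0)
Op 3: inc R2 by 5 -> R2=(0,0,5,0) value=5
Op 4: merge R0<->R2 -> R0=(0,0,5,0) R2=(0,0,5,0)
Op 5: inc R1 by 4 -> R1=(0,4,0,0) value=4
Op 6: inc R2 by 2 -> R2=(0,0,7,0) value=7

Answer: 5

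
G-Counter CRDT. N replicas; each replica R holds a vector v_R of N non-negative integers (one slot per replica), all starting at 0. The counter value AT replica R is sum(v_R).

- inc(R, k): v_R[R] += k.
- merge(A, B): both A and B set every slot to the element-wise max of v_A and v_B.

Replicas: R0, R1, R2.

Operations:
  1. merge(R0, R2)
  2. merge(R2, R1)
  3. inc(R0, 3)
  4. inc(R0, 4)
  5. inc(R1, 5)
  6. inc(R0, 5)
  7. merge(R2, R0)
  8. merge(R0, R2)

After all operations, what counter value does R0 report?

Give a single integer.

Op 1: merge R0<->R2 -> R0=(0,0,0) R2=(0,0,0)
Op 2: merge R2<->R1 -> R2=(0,0,0) R1=(0,0,0)
Op 3: inc R0 by 3 -> R0=(3,0,0) value=3
Op 4: inc R0 by 4 -> R0=(7,0,0) value=7
Op 5: inc R1 by 5 -> R1=(0,5,0) value=5
Op 6: inc R0 by 5 -> R0=(12,0,0) value=12
Op 7: merge R2<->R0 -> R2=(12,0,0) R0=(12,0,0)
Op 8: merge R0<->R2 -> R0=(12,0,0) R2=(12,0,0)

Answer: 12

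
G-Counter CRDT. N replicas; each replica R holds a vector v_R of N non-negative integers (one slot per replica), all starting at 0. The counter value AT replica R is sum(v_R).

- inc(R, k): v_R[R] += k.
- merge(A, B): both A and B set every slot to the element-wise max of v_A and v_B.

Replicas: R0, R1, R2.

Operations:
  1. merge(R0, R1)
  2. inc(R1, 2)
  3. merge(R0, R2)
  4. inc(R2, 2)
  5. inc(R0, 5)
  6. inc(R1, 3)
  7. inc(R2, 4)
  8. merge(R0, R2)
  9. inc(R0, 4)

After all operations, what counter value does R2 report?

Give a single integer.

Op 1: merge R0<->R1 -> R0=(0,0,0) R1=(0,0,0)
Op 2: inc R1 by 2 -> R1=(0,2,0) value=2
Op 3: merge R0<->R2 -> R0=(0,0,0) R2=(0,0,0)
Op 4: inc R2 by 2 -> R2=(0,0,2) value=2
Op 5: inc R0 by 5 -> R0=(5,0,0) value=5
Op 6: inc R1 by 3 -> R1=(0,5,0) value=5
Op 7: inc R2 by 4 -> R2=(0,0,6) value=6
Op 8: merge R0<->R2 -> R0=(5,0,6) R2=(5,0,6)
Op 9: inc R0 by 4 -> R0=(9,0,6) value=15

Answer: 11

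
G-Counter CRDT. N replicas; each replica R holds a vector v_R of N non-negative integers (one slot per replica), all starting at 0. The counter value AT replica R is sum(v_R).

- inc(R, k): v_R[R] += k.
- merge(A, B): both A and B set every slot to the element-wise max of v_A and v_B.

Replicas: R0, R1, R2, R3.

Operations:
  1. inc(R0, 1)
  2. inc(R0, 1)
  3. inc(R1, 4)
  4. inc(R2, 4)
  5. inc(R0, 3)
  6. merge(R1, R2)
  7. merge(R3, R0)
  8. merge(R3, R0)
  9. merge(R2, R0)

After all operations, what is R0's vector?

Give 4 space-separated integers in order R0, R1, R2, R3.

Answer: 5 4 4 0

Derivation:
Op 1: inc R0 by 1 -> R0=(1,0,0,0) value=1
Op 2: inc R0 by 1 -> R0=(2,0,0,0) value=2
Op 3: inc R1 by 4 -> R1=(0,4,0,0) value=4
Op 4: inc R2 by 4 -> R2=(0,0,4,0) value=4
Op 5: inc R0 by 3 -> R0=(5,0,0,0) value=5
Op 6: merge R1<->R2 -> R1=(0,4,4,0) R2=(0,4,4,0)
Op 7: merge R3<->R0 -> R3=(5,0,0,0) R0=(5,0,0,0)
Op 8: merge R3<->R0 -> R3=(5,0,0,0) R0=(5,0,0,0)
Op 9: merge R2<->R0 -> R2=(5,4,4,0) R0=(5,4,4,0)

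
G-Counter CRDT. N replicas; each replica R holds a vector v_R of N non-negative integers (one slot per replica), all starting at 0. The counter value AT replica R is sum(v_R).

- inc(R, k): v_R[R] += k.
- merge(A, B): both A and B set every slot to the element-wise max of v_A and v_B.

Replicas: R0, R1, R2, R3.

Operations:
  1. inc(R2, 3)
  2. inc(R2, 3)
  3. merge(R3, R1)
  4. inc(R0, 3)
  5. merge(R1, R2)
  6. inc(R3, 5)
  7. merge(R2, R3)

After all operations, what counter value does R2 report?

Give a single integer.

Op 1: inc R2 by 3 -> R2=(0,0,3,0) value=3
Op 2: inc R2 by 3 -> R2=(0,0,6,0) value=6
Op 3: merge R3<->R1 -> R3=(0,0,0,0) R1=(0,0,0,0)
Op 4: inc R0 by 3 -> R0=(3,0,0,0) value=3
Op 5: merge R1<->R2 -> R1=(0,0,6,0) R2=(0,0,6,0)
Op 6: inc R3 by 5 -> R3=(0,0,0,5) value=5
Op 7: merge R2<->R3 -> R2=(0,0,6,5) R3=(0,0,6,5)

Answer: 11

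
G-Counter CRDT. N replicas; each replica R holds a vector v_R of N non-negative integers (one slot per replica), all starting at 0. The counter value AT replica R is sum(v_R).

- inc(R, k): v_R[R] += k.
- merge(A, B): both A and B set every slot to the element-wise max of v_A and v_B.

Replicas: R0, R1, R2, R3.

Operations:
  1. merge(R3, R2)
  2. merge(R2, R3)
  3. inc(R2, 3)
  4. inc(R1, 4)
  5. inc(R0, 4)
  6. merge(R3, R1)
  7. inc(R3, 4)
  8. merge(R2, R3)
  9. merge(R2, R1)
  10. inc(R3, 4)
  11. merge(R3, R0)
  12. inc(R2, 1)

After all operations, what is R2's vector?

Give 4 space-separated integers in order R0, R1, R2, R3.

Answer: 0 4 4 4

Derivation:
Op 1: merge R3<->R2 -> R3=(0,0,0,0) R2=(0,0,0,0)
Op 2: merge R2<->R3 -> R2=(0,0,0,0) R3=(0,0,0,0)
Op 3: inc R2 by 3 -> R2=(0,0,3,0) value=3
Op 4: inc R1 by 4 -> R1=(0,4,0,0) value=4
Op 5: inc R0 by 4 -> R0=(4,0,0,0) value=4
Op 6: merge R3<->R1 -> R3=(0,4,0,0) R1=(0,4,0,0)
Op 7: inc R3 by 4 -> R3=(0,4,0,4) value=8
Op 8: merge R2<->R3 -> R2=(0,4,3,4) R3=(0,4,3,4)
Op 9: merge R2<->R1 -> R2=(0,4,3,4) R1=(0,4,3,4)
Op 10: inc R3 by 4 -> R3=(0,4,3,8) value=15
Op 11: merge R3<->R0 -> R3=(4,4,3,8) R0=(4,4,3,8)
Op 12: inc R2 by 1 -> R2=(0,4,4,4) value=12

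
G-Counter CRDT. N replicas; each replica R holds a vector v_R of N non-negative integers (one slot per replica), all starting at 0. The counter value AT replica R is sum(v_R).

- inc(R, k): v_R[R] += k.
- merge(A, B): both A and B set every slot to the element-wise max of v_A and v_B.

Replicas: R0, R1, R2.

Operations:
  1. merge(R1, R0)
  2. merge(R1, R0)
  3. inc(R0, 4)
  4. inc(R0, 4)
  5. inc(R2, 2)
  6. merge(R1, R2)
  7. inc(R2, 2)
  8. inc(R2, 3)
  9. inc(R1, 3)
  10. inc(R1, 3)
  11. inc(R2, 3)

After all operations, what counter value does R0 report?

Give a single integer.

Op 1: merge R1<->R0 -> R1=(0,0,0) R0=(0,0,0)
Op 2: merge R1<->R0 -> R1=(0,0,0) R0=(0,0,0)
Op 3: inc R0 by 4 -> R0=(4,0,0) value=4
Op 4: inc R0 by 4 -> R0=(8,0,0) value=8
Op 5: inc R2 by 2 -> R2=(0,0,2) value=2
Op 6: merge R1<->R2 -> R1=(0,0,2) R2=(0,0,2)
Op 7: inc R2 by 2 -> R2=(0,0,4) value=4
Op 8: inc R2 by 3 -> R2=(0,0,7) value=7
Op 9: inc R1 by 3 -> R1=(0,3,2) value=5
Op 10: inc R1 by 3 -> R1=(0,6,2) value=8
Op 11: inc R2 by 3 -> R2=(0,0,10) value=10

Answer: 8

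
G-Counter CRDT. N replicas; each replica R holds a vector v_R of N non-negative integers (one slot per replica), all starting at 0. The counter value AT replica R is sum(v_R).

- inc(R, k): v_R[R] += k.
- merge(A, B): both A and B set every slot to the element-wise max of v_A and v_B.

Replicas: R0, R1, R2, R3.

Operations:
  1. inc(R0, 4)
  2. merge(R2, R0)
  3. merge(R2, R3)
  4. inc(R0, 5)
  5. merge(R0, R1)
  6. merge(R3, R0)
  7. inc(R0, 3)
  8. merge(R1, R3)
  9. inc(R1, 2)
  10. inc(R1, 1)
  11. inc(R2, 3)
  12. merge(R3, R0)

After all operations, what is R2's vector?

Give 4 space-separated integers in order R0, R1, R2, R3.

Op 1: inc R0 by 4 -> R0=(4,0,0,0) value=4
Op 2: merge R2<->R0 -> R2=(4,0,0,0) R0=(4,0,0,0)
Op 3: merge R2<->R3 -> R2=(4,0,0,0) R3=(4,0,0,0)
Op 4: inc R0 by 5 -> R0=(9,0,0,0) value=9
Op 5: merge R0<->R1 -> R0=(9,0,0,0) R1=(9,0,0,0)
Op 6: merge R3<->R0 -> R3=(9,0,0,0) R0=(9,0,0,0)
Op 7: inc R0 by 3 -> R0=(12,0,0,0) value=12
Op 8: merge R1<->R3 -> R1=(9,0,0,0) R3=(9,0,0,0)
Op 9: inc R1 by 2 -> R1=(9,2,0,0) value=11
Op 10: inc R1 by 1 -> R1=(9,3,0,0) value=12
Op 11: inc R2 by 3 -> R2=(4,0,3,0) value=7
Op 12: merge R3<->R0 -> R3=(12,0,0,0) R0=(12,0,0,0)

Answer: 4 0 3 0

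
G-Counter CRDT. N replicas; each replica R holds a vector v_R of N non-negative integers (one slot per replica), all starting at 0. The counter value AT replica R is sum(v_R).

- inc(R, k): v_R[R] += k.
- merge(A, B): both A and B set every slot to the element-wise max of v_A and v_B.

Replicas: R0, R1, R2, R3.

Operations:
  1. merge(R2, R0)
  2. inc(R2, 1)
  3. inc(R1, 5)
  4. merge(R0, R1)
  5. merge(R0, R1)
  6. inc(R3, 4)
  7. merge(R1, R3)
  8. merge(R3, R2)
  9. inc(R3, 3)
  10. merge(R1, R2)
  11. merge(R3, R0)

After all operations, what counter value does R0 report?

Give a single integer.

Answer: 13

Derivation:
Op 1: merge R2<->R0 -> R2=(0,0,0,0) R0=(0,0,0,0)
Op 2: inc R2 by 1 -> R2=(0,0,1,0) value=1
Op 3: inc R1 by 5 -> R1=(0,5,0,0) value=5
Op 4: merge R0<->R1 -> R0=(0,5,0,0) R1=(0,5,0,0)
Op 5: merge R0<->R1 -> R0=(0,5,0,0) R1=(0,5,0,0)
Op 6: inc R3 by 4 -> R3=(0,0,0,4) value=4
Op 7: merge R1<->R3 -> R1=(0,5,0,4) R3=(0,5,0,4)
Op 8: merge R3<->R2 -> R3=(0,5,1,4) R2=(0,5,1,4)
Op 9: inc R3 by 3 -> R3=(0,5,1,7) value=13
Op 10: merge R1<->R2 -> R1=(0,5,1,4) R2=(0,5,1,4)
Op 11: merge R3<->R0 -> R3=(0,5,1,7) R0=(0,5,1,7)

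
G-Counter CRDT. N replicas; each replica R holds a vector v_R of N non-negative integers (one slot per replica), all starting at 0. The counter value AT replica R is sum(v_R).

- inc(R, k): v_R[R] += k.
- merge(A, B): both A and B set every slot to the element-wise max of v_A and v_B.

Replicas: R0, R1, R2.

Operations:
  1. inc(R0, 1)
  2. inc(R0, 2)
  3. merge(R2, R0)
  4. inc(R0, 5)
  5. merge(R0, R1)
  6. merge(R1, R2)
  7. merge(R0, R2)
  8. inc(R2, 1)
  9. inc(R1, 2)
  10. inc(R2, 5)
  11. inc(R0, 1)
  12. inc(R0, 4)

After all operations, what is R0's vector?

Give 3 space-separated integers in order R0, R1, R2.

Answer: 13 0 0

Derivation:
Op 1: inc R0 by 1 -> R0=(1,0,0) value=1
Op 2: inc R0 by 2 -> R0=(3,0,0) value=3
Op 3: merge R2<->R0 -> R2=(3,0,0) R0=(3,0,0)
Op 4: inc R0 by 5 -> R0=(8,0,0) value=8
Op 5: merge R0<->R1 -> R0=(8,0,0) R1=(8,0,0)
Op 6: merge R1<->R2 -> R1=(8,0,0) R2=(8,0,0)
Op 7: merge R0<->R2 -> R0=(8,0,0) R2=(8,0,0)
Op 8: inc R2 by 1 -> R2=(8,0,1) value=9
Op 9: inc R1 by 2 -> R1=(8,2,0) value=10
Op 10: inc R2 by 5 -> R2=(8,0,6) value=14
Op 11: inc R0 by 1 -> R0=(9,0,0) value=9
Op 12: inc R0 by 4 -> R0=(13,0,0) value=13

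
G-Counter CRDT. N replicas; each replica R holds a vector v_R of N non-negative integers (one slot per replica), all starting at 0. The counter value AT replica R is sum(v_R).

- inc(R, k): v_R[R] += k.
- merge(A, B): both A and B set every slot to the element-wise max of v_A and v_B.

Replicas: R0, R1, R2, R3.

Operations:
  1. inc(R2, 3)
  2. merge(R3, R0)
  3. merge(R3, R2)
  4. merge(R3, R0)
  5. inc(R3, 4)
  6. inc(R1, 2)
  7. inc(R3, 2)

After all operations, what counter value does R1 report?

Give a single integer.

Op 1: inc R2 by 3 -> R2=(0,0,3,0) value=3
Op 2: merge R3<->R0 -> R3=(0,0,0,0) R0=(0,0,0,0)
Op 3: merge R3<->R2 -> R3=(0,0,3,0) R2=(0,0,3,0)
Op 4: merge R3<->R0 -> R3=(0,0,3,0) R0=(0,0,3,0)
Op 5: inc R3 by 4 -> R3=(0,0,3,4) value=7
Op 6: inc R1 by 2 -> R1=(0,2,0,0) value=2
Op 7: inc R3 by 2 -> R3=(0,0,3,6) value=9

Answer: 2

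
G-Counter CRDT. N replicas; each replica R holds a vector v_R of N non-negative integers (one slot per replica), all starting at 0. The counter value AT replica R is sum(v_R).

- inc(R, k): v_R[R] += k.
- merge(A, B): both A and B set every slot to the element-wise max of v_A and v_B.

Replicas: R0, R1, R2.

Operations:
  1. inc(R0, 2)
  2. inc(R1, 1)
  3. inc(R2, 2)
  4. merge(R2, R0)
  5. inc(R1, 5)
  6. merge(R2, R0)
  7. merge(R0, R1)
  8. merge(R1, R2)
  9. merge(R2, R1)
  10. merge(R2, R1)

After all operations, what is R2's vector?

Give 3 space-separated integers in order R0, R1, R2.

Op 1: inc R0 by 2 -> R0=(2,0,0) value=2
Op 2: inc R1 by 1 -> R1=(0,1,0) value=1
Op 3: inc R2 by 2 -> R2=(0,0,2) value=2
Op 4: merge R2<->R0 -> R2=(2,0,2) R0=(2,0,2)
Op 5: inc R1 by 5 -> R1=(0,6,0) value=6
Op 6: merge R2<->R0 -> R2=(2,0,2) R0=(2,0,2)
Op 7: merge R0<->R1 -> R0=(2,6,2) R1=(2,6,2)
Op 8: merge R1<->R2 -> R1=(2,6,2) R2=(2,6,2)
Op 9: merge R2<->R1 -> R2=(2,6,2) R1=(2,6,2)
Op 10: merge R2<->R1 -> R2=(2,6,2) R1=(2,6,2)

Answer: 2 6 2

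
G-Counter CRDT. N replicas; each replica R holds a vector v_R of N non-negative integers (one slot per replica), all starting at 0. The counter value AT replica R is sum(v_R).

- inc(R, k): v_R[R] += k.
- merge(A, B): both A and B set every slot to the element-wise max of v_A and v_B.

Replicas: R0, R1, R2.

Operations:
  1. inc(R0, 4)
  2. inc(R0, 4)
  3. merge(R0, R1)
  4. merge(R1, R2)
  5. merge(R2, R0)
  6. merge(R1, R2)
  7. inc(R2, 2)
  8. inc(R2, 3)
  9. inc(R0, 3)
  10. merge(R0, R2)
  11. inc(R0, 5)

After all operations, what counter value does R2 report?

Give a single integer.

Answer: 16

Derivation:
Op 1: inc R0 by 4 -> R0=(4,0,0) value=4
Op 2: inc R0 by 4 -> R0=(8,0,0) value=8
Op 3: merge R0<->R1 -> R0=(8,0,0) R1=(8,0,0)
Op 4: merge R1<->R2 -> R1=(8,0,0) R2=(8,0,0)
Op 5: merge R2<->R0 -> R2=(8,0,0) R0=(8,0,0)
Op 6: merge R1<->R2 -> R1=(8,0,0) R2=(8,0,0)
Op 7: inc R2 by 2 -> R2=(8,0,2) value=10
Op 8: inc R2 by 3 -> R2=(8,0,5) value=13
Op 9: inc R0 by 3 -> R0=(11,0,0) value=11
Op 10: merge R0<->R2 -> R0=(11,0,5) R2=(11,0,5)
Op 11: inc R0 by 5 -> R0=(16,0,5) value=21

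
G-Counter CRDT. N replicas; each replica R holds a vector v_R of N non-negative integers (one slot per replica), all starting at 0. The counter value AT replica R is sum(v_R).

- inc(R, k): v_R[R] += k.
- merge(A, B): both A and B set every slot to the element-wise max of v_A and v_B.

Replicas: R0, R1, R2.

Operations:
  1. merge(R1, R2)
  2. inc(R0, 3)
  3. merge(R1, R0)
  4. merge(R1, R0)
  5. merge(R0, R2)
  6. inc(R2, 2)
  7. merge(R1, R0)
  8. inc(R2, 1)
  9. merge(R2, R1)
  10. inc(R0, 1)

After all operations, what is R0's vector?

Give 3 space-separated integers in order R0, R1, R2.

Answer: 4 0 0

Derivation:
Op 1: merge R1<->R2 -> R1=(0,0,0) R2=(0,0,0)
Op 2: inc R0 by 3 -> R0=(3,0,0) value=3
Op 3: merge R1<->R0 -> R1=(3,0,0) R0=(3,0,0)
Op 4: merge R1<->R0 -> R1=(3,0,0) R0=(3,0,0)
Op 5: merge R0<->R2 -> R0=(3,0,0) R2=(3,0,0)
Op 6: inc R2 by 2 -> R2=(3,0,2) value=5
Op 7: merge R1<->R0 -> R1=(3,0,0) R0=(3,0,0)
Op 8: inc R2 by 1 -> R2=(3,0,3) value=6
Op 9: merge R2<->R1 -> R2=(3,0,3) R1=(3,0,3)
Op 10: inc R0 by 1 -> R0=(4,0,0) value=4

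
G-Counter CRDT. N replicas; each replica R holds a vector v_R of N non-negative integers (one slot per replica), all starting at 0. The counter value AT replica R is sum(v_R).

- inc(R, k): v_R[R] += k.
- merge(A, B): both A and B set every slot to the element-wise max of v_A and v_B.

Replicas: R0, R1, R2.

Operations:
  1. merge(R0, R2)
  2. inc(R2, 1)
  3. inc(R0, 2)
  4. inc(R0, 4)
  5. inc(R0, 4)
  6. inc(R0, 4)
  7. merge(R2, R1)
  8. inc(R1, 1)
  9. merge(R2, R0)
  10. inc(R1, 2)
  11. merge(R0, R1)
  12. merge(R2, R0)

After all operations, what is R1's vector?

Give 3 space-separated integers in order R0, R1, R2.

Op 1: merge R0<->R2 -> R0=(0,0,0) R2=(0,0,0)
Op 2: inc R2 by 1 -> R2=(0,0,1) value=1
Op 3: inc R0 by 2 -> R0=(2,0,0) value=2
Op 4: inc R0 by 4 -> R0=(6,0,0) value=6
Op 5: inc R0 by 4 -> R0=(10,0,0) value=10
Op 6: inc R0 by 4 -> R0=(14,0,0) value=14
Op 7: merge R2<->R1 -> R2=(0,0,1) R1=(0,0,1)
Op 8: inc R1 by 1 -> R1=(0,1,1) value=2
Op 9: merge R2<->R0 -> R2=(14,0,1) R0=(14,0,1)
Op 10: inc R1 by 2 -> R1=(0,3,1) value=4
Op 11: merge R0<->R1 -> R0=(14,3,1) R1=(14,3,1)
Op 12: merge R2<->R0 -> R2=(14,3,1) R0=(14,3,1)

Answer: 14 3 1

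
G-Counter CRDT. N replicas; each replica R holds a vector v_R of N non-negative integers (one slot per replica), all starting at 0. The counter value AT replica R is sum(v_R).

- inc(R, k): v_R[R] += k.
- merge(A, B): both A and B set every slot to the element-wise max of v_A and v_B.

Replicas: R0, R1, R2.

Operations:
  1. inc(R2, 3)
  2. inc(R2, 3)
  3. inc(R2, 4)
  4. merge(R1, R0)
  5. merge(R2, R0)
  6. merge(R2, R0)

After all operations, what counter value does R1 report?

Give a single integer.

Op 1: inc R2 by 3 -> R2=(0,0,3) value=3
Op 2: inc R2 by 3 -> R2=(0,0,6) value=6
Op 3: inc R2 by 4 -> R2=(0,0,10) value=10
Op 4: merge R1<->R0 -> R1=(0,0,0) R0=(0,0,0)
Op 5: merge R2<->R0 -> R2=(0,0,10) R0=(0,0,10)
Op 6: merge R2<->R0 -> R2=(0,0,10) R0=(0,0,10)

Answer: 0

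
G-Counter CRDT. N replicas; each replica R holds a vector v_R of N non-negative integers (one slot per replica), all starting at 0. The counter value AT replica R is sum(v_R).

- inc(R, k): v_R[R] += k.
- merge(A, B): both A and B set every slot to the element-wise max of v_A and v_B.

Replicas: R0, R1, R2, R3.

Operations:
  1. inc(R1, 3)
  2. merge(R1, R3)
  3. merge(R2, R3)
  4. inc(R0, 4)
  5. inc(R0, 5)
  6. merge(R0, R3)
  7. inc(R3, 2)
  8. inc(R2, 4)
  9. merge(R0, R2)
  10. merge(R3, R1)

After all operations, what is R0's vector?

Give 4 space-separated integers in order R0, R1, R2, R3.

Op 1: inc R1 by 3 -> R1=(0,3,0,0) value=3
Op 2: merge R1<->R3 -> R1=(0,3,0,0) R3=(0,3,0,0)
Op 3: merge R2<->R3 -> R2=(0,3,0,0) R3=(0,3,0,0)
Op 4: inc R0 by 4 -> R0=(4,0,0,0) value=4
Op 5: inc R0 by 5 -> R0=(9,0,0,0) value=9
Op 6: merge R0<->R3 -> R0=(9,3,0,0) R3=(9,3,0,0)
Op 7: inc R3 by 2 -> R3=(9,3,0,2) value=14
Op 8: inc R2 by 4 -> R2=(0,3,4,0) value=7
Op 9: merge R0<->R2 -> R0=(9,3,4,0) R2=(9,3,4,0)
Op 10: merge R3<->R1 -> R3=(9,3,0,2) R1=(9,3,0,2)

Answer: 9 3 4 0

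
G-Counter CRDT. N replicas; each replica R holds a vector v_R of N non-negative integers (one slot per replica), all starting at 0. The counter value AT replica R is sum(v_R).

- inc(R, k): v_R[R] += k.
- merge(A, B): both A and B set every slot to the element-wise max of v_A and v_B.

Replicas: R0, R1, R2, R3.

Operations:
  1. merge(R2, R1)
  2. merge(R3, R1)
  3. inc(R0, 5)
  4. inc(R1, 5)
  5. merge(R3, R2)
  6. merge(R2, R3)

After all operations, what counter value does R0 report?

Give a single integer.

Op 1: merge R2<->R1 -> R2=(0,0,0,0) R1=(0,0,0,0)
Op 2: merge R3<->R1 -> R3=(0,0,0,0) R1=(0,0,0,0)
Op 3: inc R0 by 5 -> R0=(5,0,0,0) value=5
Op 4: inc R1 by 5 -> R1=(0,5,0,0) value=5
Op 5: merge R3<->R2 -> R3=(0,0,0,0) R2=(0,0,0,0)
Op 6: merge R2<->R3 -> R2=(0,0,0,0) R3=(0,0,0,0)

Answer: 5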